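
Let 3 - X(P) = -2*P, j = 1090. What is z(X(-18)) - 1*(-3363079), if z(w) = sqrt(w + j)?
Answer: 3363079 + sqrt(1057) ≈ 3.3631e+6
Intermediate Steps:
X(P) = 3 + 2*P (X(P) = 3 - (-2)*P = 3 + 2*P)
z(w) = sqrt(1090 + w) (z(w) = sqrt(w + 1090) = sqrt(1090 + w))
z(X(-18)) - 1*(-3363079) = sqrt(1090 + (3 + 2*(-18))) - 1*(-3363079) = sqrt(1090 + (3 - 36)) + 3363079 = sqrt(1090 - 33) + 3363079 = sqrt(1057) + 3363079 = 3363079 + sqrt(1057)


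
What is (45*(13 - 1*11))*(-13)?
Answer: -1170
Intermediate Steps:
(45*(13 - 1*11))*(-13) = (45*(13 - 11))*(-13) = (45*2)*(-13) = 90*(-13) = -1170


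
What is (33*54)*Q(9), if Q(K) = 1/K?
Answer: 198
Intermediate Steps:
(33*54)*Q(9) = (33*54)/9 = 1782*(⅑) = 198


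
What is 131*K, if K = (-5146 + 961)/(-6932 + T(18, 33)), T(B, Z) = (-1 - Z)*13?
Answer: 182745/2458 ≈ 74.347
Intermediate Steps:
T(B, Z) = -13 - 13*Z
K = 1395/2458 (K = (-5146 + 961)/(-6932 + (-13 - 13*33)) = -4185/(-6932 + (-13 - 429)) = -4185/(-6932 - 442) = -4185/(-7374) = -4185*(-1/7374) = 1395/2458 ≈ 0.56753)
131*K = 131*(1395/2458) = 182745/2458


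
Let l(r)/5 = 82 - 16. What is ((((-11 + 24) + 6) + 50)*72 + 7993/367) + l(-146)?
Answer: 1952359/367 ≈ 5319.8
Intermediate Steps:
l(r) = 330 (l(r) = 5*(82 - 16) = 5*66 = 330)
((((-11 + 24) + 6) + 50)*72 + 7993/367) + l(-146) = ((((-11 + 24) + 6) + 50)*72 + 7993/367) + 330 = (((13 + 6) + 50)*72 + 7993*(1/367)) + 330 = ((19 + 50)*72 + 7993/367) + 330 = (69*72 + 7993/367) + 330 = (4968 + 7993/367) + 330 = 1831249/367 + 330 = 1952359/367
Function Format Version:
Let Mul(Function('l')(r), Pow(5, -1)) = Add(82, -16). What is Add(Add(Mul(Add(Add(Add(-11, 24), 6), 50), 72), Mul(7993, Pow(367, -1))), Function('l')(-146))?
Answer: Rational(1952359, 367) ≈ 5319.8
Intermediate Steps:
Function('l')(r) = 330 (Function('l')(r) = Mul(5, Add(82, -16)) = Mul(5, 66) = 330)
Add(Add(Mul(Add(Add(Add(-11, 24), 6), 50), 72), Mul(7993, Pow(367, -1))), Function('l')(-146)) = Add(Add(Mul(Add(Add(Add(-11, 24), 6), 50), 72), Mul(7993, Pow(367, -1))), 330) = Add(Add(Mul(Add(Add(13, 6), 50), 72), Mul(7993, Rational(1, 367))), 330) = Add(Add(Mul(Add(19, 50), 72), Rational(7993, 367)), 330) = Add(Add(Mul(69, 72), Rational(7993, 367)), 330) = Add(Add(4968, Rational(7993, 367)), 330) = Add(Rational(1831249, 367), 330) = Rational(1952359, 367)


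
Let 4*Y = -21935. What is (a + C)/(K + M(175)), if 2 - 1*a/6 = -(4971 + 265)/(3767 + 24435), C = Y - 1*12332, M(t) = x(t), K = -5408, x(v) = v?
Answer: 1004139883/295162132 ≈ 3.4020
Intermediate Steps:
Y = -21935/4 (Y = (¼)*(-21935) = -21935/4 ≈ -5483.8)
M(t) = t
C = -71263/4 (C = -21935/4 - 1*12332 = -21935/4 - 12332 = -71263/4 ≈ -17816.)
a = 184920/14101 (a = 12 - (-6)*(4971 + 265)/(3767 + 24435) = 12 - (-6)*5236/28202 = 12 - (-6)*5236*(1/28202) = 12 - (-6)*2618/14101 = 12 - 6*(-2618/14101) = 12 + 15708/14101 = 184920/14101 ≈ 13.114)
(a + C)/(K + M(175)) = (184920/14101 - 71263/4)/(-5408 + 175) = -1004139883/56404/(-5233) = -1004139883/56404*(-1/5233) = 1004139883/295162132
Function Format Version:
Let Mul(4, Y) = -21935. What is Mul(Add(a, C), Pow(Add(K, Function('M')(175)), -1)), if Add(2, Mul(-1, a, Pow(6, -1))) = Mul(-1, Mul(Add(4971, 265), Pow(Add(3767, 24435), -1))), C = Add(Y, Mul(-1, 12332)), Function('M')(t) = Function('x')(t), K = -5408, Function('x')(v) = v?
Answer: Rational(1004139883, 295162132) ≈ 3.4020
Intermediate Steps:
Y = Rational(-21935, 4) (Y = Mul(Rational(1, 4), -21935) = Rational(-21935, 4) ≈ -5483.8)
Function('M')(t) = t
C = Rational(-71263, 4) (C = Add(Rational(-21935, 4), Mul(-1, 12332)) = Add(Rational(-21935, 4), -12332) = Rational(-71263, 4) ≈ -17816.)
a = Rational(184920, 14101) (a = Add(12, Mul(-6, Mul(-1, Mul(Add(4971, 265), Pow(Add(3767, 24435), -1))))) = Add(12, Mul(-6, Mul(-1, Mul(5236, Pow(28202, -1))))) = Add(12, Mul(-6, Mul(-1, Mul(5236, Rational(1, 28202))))) = Add(12, Mul(-6, Mul(-1, Rational(2618, 14101)))) = Add(12, Mul(-6, Rational(-2618, 14101))) = Add(12, Rational(15708, 14101)) = Rational(184920, 14101) ≈ 13.114)
Mul(Add(a, C), Pow(Add(K, Function('M')(175)), -1)) = Mul(Add(Rational(184920, 14101), Rational(-71263, 4)), Pow(Add(-5408, 175), -1)) = Mul(Rational(-1004139883, 56404), Pow(-5233, -1)) = Mul(Rational(-1004139883, 56404), Rational(-1, 5233)) = Rational(1004139883, 295162132)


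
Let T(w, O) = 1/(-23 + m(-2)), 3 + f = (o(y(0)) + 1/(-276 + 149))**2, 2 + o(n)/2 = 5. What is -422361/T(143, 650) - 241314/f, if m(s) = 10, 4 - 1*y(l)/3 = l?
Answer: 1455102652578/265367 ≈ 5.4834e+6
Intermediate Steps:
y(l) = 12 - 3*l
o(n) = 6 (o(n) = -4 + 2*5 = -4 + 10 = 6)
f = 530734/16129 (f = -3 + (6 + 1/(-276 + 149))**2 = -3 + (6 + 1/(-127))**2 = -3 + (6 - 1/127)**2 = -3 + (761/127)**2 = -3 + 579121/16129 = 530734/16129 ≈ 32.906)
T(w, O) = -1/13 (T(w, O) = 1/(-23 + 10) = 1/(-13) = -1/13)
-422361/T(143, 650) - 241314/f = -422361/(-1/13) - 241314/530734/16129 = -422361*(-13) - 241314*16129/530734 = 5490693 - 1946076753/265367 = 1455102652578/265367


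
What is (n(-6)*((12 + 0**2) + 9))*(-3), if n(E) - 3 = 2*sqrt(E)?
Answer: -189 - 126*I*sqrt(6) ≈ -189.0 - 308.64*I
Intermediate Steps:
n(E) = 3 + 2*sqrt(E)
(n(-6)*((12 + 0**2) + 9))*(-3) = ((3 + 2*sqrt(-6))*((12 + 0**2) + 9))*(-3) = ((3 + 2*(I*sqrt(6)))*((12 + 0) + 9))*(-3) = ((3 + 2*I*sqrt(6))*(12 + 9))*(-3) = ((3 + 2*I*sqrt(6))*21)*(-3) = (63 + 42*I*sqrt(6))*(-3) = -189 - 126*I*sqrt(6)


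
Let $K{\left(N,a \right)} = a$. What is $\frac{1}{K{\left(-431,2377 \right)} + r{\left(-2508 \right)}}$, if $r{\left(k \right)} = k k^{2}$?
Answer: $- \frac{1}{15775478135} \approx -6.339 \cdot 10^{-11}$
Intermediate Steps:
$r{\left(k \right)} = k^{3}$
$\frac{1}{K{\left(-431,2377 \right)} + r{\left(-2508 \right)}} = \frac{1}{2377 + \left(-2508\right)^{3}} = \frac{1}{2377 - 15775480512} = \frac{1}{-15775478135} = - \frac{1}{15775478135}$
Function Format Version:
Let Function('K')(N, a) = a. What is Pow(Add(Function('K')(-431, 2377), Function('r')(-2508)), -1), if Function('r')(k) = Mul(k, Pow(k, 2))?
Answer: Rational(-1, 15775478135) ≈ -6.3390e-11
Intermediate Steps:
Function('r')(k) = Pow(k, 3)
Pow(Add(Function('K')(-431, 2377), Function('r')(-2508)), -1) = Pow(Add(2377, Pow(-2508, 3)), -1) = Pow(Add(2377, -15775480512), -1) = Pow(-15775478135, -1) = Rational(-1, 15775478135)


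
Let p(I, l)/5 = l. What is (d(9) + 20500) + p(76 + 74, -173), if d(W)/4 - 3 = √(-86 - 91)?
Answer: 19647 + 4*I*√177 ≈ 19647.0 + 53.217*I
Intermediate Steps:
d(W) = 12 + 4*I*√177 (d(W) = 12 + 4*√(-86 - 91) = 12 + 4*√(-177) = 12 + 4*(I*√177) = 12 + 4*I*√177)
p(I, l) = 5*l
(d(9) + 20500) + p(76 + 74, -173) = ((12 + 4*I*√177) + 20500) + 5*(-173) = (20512 + 4*I*√177) - 865 = 19647 + 4*I*√177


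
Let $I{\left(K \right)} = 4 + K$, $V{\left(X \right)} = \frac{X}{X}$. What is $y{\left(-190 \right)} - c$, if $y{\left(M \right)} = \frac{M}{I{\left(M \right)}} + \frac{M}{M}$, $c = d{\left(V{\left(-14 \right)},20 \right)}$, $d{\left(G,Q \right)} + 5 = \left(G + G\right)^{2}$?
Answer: $\frac{281}{93} \approx 3.0215$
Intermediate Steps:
$V{\left(X \right)} = 1$
$d{\left(G,Q \right)} = -5 + 4 G^{2}$ ($d{\left(G,Q \right)} = -5 + \left(G + G\right)^{2} = -5 + \left(2 G\right)^{2} = -5 + 4 G^{2}$)
$c = -1$ ($c = -5 + 4 \cdot 1^{2} = -5 + 4 \cdot 1 = -5 + 4 = -1$)
$y{\left(M \right)} = 1 + \frac{M}{4 + M}$ ($y{\left(M \right)} = \frac{M}{4 + M} + \frac{M}{M} = \frac{M}{4 + M} + 1 = 1 + \frac{M}{4 + M}$)
$y{\left(-190 \right)} - c = \frac{2 \left(2 - 190\right)}{4 - 190} - -1 = 2 \frac{1}{-186} \left(-188\right) + 1 = 2 \left(- \frac{1}{186}\right) \left(-188\right) + 1 = \frac{188}{93} + 1 = \frac{281}{93}$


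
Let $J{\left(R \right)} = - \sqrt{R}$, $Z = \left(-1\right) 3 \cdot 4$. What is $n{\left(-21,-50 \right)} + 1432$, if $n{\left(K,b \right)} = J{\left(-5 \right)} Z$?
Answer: $1432 + 12 i \sqrt{5} \approx 1432.0 + 26.833 i$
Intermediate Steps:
$Z = -12$ ($Z = \left(-3\right) 4 = -12$)
$n{\left(K,b \right)} = 12 i \sqrt{5}$ ($n{\left(K,b \right)} = - \sqrt{-5} \left(-12\right) = - i \sqrt{5} \left(-12\right) = 12 i \sqrt{5}$)
$n{\left(-21,-50 \right)} + 1432 = 12 i \sqrt{5} + 1432 = 1432 + 12 i \sqrt{5}$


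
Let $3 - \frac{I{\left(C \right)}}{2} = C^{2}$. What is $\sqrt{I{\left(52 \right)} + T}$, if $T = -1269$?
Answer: $i \sqrt{6671} \approx 81.676 i$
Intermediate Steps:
$I{\left(C \right)} = 6 - 2 C^{2}$
$\sqrt{I{\left(52 \right)} + T} = \sqrt{\left(6 - 2 \cdot 52^{2}\right) - 1269} = \sqrt{\left(6 - 5408\right) - 1269} = \sqrt{-5402 - 1269} = \sqrt{-6671} = i \sqrt{6671}$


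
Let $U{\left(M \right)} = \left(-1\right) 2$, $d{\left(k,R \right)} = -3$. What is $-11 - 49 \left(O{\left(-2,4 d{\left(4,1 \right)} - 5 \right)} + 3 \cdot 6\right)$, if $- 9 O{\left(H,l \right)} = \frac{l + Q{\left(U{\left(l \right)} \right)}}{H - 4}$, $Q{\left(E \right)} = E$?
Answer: $- \frac{47291}{54} \approx -875.76$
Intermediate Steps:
$U{\left(M \right)} = -2$
$O{\left(H,l \right)} = - \frac{-2 + l}{9 \left(-4 + H\right)}$ ($O{\left(H,l \right)} = - \frac{\left(l - 2\right) \frac{1}{H - 4}}{9} = - \frac{\left(-2 + l\right) \frac{1}{-4 + H}}{9} = - \frac{\frac{1}{-4 + H} \left(-2 + l\right)}{9} = - \frac{-2 + l}{9 \left(-4 + H\right)}$)
$-11 - 49 \left(O{\left(-2,4 d{\left(4,1 \right)} - 5 \right)} + 3 \cdot 6\right) = -11 - 49 \left(\frac{2 - \left(4 \left(-3\right) - 5\right)}{9 \left(-4 - 2\right)} + 3 \cdot 6\right) = -11 - 49 \left(\frac{2 - \left(-12 - 5\right)}{9 \left(-6\right)} + 18\right) = -11 - 49 \left(\frac{1}{9} \left(- \frac{1}{6}\right) \left(2 - -17\right) + 18\right) = -11 - 49 \left(\frac{1}{9} \left(- \frac{1}{6}\right) \left(2 + 17\right) + 18\right) = -11 - 49 \left(\frac{1}{9} \left(- \frac{1}{6}\right) 19 + 18\right) = -11 - 49 \left(- \frac{19}{54} + 18\right) = -11 - \frac{46697}{54} = - \frac{47291}{54}$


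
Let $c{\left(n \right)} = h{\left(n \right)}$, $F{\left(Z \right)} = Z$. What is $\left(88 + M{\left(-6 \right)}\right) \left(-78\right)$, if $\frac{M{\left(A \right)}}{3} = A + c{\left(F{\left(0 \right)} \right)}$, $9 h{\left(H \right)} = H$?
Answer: $-5460$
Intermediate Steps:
$h{\left(H \right)} = \frac{H}{9}$
$c{\left(n \right)} = \frac{n}{9}$
$M{\left(A \right)} = 3 A$ ($M{\left(A \right)} = 3 \left(A + \frac{1}{9} \cdot 0\right) = 3 \left(A + 0\right) = 3 A$)
$\left(88 + M{\left(-6 \right)}\right) \left(-78\right) = \left(88 + 3 \left(-6\right)\right) \left(-78\right) = \left(88 - 18\right) \left(-78\right) = 70 \left(-78\right) = -5460$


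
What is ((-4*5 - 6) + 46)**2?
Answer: 400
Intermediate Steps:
((-4*5 - 6) + 46)**2 = ((-20 - 6) + 46)**2 = (-26 + 46)**2 = 20**2 = 400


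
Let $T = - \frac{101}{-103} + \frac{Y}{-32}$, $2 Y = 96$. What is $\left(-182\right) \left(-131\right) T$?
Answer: $- \frac{1275547}{103} \approx -12384.0$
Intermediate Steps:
$Y = 48$ ($Y = \frac{1}{2} \cdot 96 = 48$)
$T = - \frac{107}{206}$ ($T = - \frac{101}{-103} + \frac{48}{-32} = \left(-101\right) \left(- \frac{1}{103}\right) + 48 \left(- \frac{1}{32}\right) = \frac{101}{103} - \frac{3}{2} = - \frac{107}{206} \approx -0.51942$)
$\left(-182\right) \left(-131\right) T = \left(-182\right) \left(-131\right) \left(- \frac{107}{206}\right) = 23842 \left(- \frac{107}{206}\right) = - \frac{1275547}{103}$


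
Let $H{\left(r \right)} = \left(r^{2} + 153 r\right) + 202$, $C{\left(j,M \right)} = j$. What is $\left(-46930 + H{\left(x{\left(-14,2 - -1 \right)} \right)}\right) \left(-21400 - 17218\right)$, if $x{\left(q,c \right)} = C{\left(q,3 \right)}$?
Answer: $1879692532$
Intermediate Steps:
$x{\left(q,c \right)} = q$
$H{\left(r \right)} = 202 + r^{2} + 153 r$
$\left(-46930 + H{\left(x{\left(-14,2 - -1 \right)} \right)}\right) \left(-21400 - 17218\right) = \left(-46930 + \left(202 + \left(-14\right)^{2} + 153 \left(-14\right)\right)\right) \left(-21400 - 17218\right) = \left(-46930 + \left(202 + 196 - 2142\right)\right) \left(-38618\right) = \left(-46930 - 1744\right) \left(-38618\right) = \left(-48674\right) \left(-38618\right) = 1879692532$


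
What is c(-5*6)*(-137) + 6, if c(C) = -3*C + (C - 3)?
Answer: -7803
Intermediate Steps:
c(C) = -3 - 2*C (c(C) = -3*C + (-3 + C) = -3 - 2*C)
c(-5*6)*(-137) + 6 = (-3 - (-10)*6)*(-137) + 6 = (-3 - 2*(-30))*(-137) + 6 = (-3 + 60)*(-137) + 6 = 57*(-137) + 6 = -7809 + 6 = -7803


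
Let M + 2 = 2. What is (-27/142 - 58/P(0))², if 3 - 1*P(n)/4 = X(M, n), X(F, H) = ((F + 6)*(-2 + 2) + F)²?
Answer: 1144900/45369 ≈ 25.235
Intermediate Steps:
M = 0 (M = -2 + 2 = 0)
X(F, H) = F² (X(F, H) = ((6 + F)*0 + F)² = (0 + F)² = F²)
P(n) = 12 (P(n) = 12 - 4*0² = 12 - 4*0 = 12 + 0 = 12)
(-27/142 - 58/P(0))² = (-27/142 - 58/12)² = (-27*1/142 - 58*1/12)² = (-27/142 - 29/6)² = (-1070/213)² = 1144900/45369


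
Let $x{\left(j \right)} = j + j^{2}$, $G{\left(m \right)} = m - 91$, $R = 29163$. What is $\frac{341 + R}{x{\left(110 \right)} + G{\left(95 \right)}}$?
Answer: $\frac{14752}{6107} \approx 2.4156$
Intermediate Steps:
$G{\left(m \right)} = -91 + m$ ($G{\left(m \right)} = m - 91 = -91 + m$)
$\frac{341 + R}{x{\left(110 \right)} + G{\left(95 \right)}} = \frac{341 + 29163}{110 \left(1 + 110\right) + \left(-91 + 95\right)} = \frac{29504}{110 \cdot 111 + 4} = \frac{29504}{12210 + 4} = \frac{29504}{12214} = 29504 \cdot \frac{1}{12214} = \frac{14752}{6107}$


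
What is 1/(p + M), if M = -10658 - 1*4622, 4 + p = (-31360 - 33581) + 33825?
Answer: -1/46400 ≈ -2.1552e-5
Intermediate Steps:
p = -31120 (p = -4 + ((-31360 - 33581) + 33825) = -4 + (-64941 + 33825) = -4 - 31116 = -31120)
M = -15280 (M = -10658 - 4622 = -15280)
1/(p + M) = 1/(-31120 - 15280) = 1/(-46400) = -1/46400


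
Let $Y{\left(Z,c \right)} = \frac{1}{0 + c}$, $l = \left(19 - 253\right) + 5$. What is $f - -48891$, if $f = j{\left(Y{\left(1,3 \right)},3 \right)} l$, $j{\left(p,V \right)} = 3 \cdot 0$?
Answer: $48891$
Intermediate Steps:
$l = -229$ ($l = -234 + 5 = -229$)
$Y{\left(Z,c \right)} = \frac{1}{c}$
$j{\left(p,V \right)} = 0$
$f = 0$ ($f = 0 \left(-229\right) = 0$)
$f - -48891 = 0 - -48891 = 0 + 48891 = 48891$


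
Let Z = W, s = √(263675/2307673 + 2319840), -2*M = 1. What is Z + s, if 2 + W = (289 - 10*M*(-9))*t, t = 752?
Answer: 183486 + √4397996225547515/43541 ≈ 1.8501e+5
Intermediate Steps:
M = -½ (M = -½*1 = -½ ≈ -0.50000)
s = √4397996225547515/43541 (s = √(263675*(1/2307673) + 2319840) = √(4975/43541 + 2319840) = √(101008158415/43541) = √4397996225547515/43541 ≈ 1523.1)
W = 183486 (W = -2 + (289 - 10*(-½)*(-9))*752 = -2 + (289 + 5*(-9))*752 = -2 + (289 - 45)*752 = -2 + 244*752 = -2 + 183488 = 183486)
Z = 183486
Z + s = 183486 + √4397996225547515/43541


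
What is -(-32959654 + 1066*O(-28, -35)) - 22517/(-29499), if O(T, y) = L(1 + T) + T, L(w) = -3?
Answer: 973251679817/29499 ≈ 3.2993e+7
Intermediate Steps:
O(T, y) = -3 + T
-(-32959654 + 1066*O(-28, -35)) - 22517/(-29499) = -1066/(1/(-30919 + (-3 - 28))) - 22517/(-29499) = -1066/(1/(-30919 - 31)) - 22517*(-1/29499) = -1066/(1/(-30950)) + 22517/29499 = -1066/(-1/30950) + 22517/29499 = -1066*(-30950) + 22517/29499 = 32992700 + 22517/29499 = 973251679817/29499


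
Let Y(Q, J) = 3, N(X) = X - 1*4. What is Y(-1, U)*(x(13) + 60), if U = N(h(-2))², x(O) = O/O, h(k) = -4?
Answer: 183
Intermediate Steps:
x(O) = 1
N(X) = -4 + X (N(X) = X - 4 = -4 + X)
U = 64 (U = (-4 - 4)² = (-8)² = 64)
Y(-1, U)*(x(13) + 60) = 3*(1 + 60) = 3*61 = 183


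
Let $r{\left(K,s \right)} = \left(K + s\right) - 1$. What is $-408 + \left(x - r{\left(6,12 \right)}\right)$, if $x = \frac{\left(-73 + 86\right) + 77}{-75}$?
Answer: $- \frac{2131}{5} \approx -426.2$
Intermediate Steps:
$r{\left(K,s \right)} = -1 + K + s$
$x = - \frac{6}{5}$ ($x = \left(13 + 77\right) \left(- \frac{1}{75}\right) = 90 \left(- \frac{1}{75}\right) = - \frac{6}{5} \approx -1.2$)
$-408 + \left(x - r{\left(6,12 \right)}\right) = -408 - \frac{91}{5} = - \frac{2131}{5}$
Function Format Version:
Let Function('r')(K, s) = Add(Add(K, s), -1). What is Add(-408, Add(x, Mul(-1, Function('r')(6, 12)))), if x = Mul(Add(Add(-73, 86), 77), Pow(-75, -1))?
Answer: Rational(-2131, 5) ≈ -426.20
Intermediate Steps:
Function('r')(K, s) = Add(-1, K, s)
x = Rational(-6, 5) (x = Mul(Add(13, 77), Rational(-1, 75)) = Mul(90, Rational(-1, 75)) = Rational(-6, 5) ≈ -1.2000)
Add(-408, Add(x, Mul(-1, Function('r')(6, 12)))) = Add(-408, Add(Rational(-6, 5), Mul(-1, Add(-1, 6, 12)))) = Add(-408, Add(Rational(-6, 5), Mul(-1, 17))) = Add(-408, Add(Rational(-6, 5), -17)) = Add(-408, Rational(-91, 5)) = Rational(-2131, 5)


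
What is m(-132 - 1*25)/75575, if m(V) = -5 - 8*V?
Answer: 1251/75575 ≈ 0.016553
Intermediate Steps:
m(-132 - 1*25)/75575 = (-5 - 8*(-132 - 1*25))/75575 = (-5 - 8*(-132 - 25))*(1/75575) = (-5 - 8*(-157))*(1/75575) = (-5 + 1256)*(1/75575) = 1251*(1/75575) = 1251/75575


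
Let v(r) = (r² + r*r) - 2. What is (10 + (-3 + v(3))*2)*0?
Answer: 0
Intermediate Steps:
v(r) = -2 + 2*r² (v(r) = (r² + r²) - 2 = 2*r² - 2 = -2 + 2*r²)
(10 + (-3 + v(3))*2)*0 = (10 + (-3 + (-2 + 2*3²))*2)*0 = (10 + (-3 + (-2 + 2*9))*2)*0 = (10 + (-3 + (-2 + 18))*2)*0 = (10 + (-3 + 16)*2)*0 = (10 + 13*2)*0 = (10 + 26)*0 = 36*0 = 0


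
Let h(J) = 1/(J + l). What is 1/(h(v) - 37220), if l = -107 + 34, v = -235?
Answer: -308/11463761 ≈ -2.6867e-5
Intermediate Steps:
l = -73
h(J) = 1/(-73 + J) (h(J) = 1/(J - 73) = 1/(-73 + J))
1/(h(v) - 37220) = 1/(1/(-73 - 235) - 37220) = 1/(1/(-308) - 37220) = 1/(-1/308 - 37220) = 1/(-11463761/308) = -308/11463761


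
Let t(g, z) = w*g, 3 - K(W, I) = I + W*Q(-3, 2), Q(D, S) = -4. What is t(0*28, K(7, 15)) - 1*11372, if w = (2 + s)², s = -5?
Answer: -11372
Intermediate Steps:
w = 9 (w = (2 - 5)² = (-3)² = 9)
K(W, I) = 3 - I + 4*W (K(W, I) = 3 - (I + W*(-4)) = 3 - (I - 4*W) = 3 + (-I + 4*W) = 3 - I + 4*W)
t(g, z) = 9*g
t(0*28, K(7, 15)) - 1*11372 = 9*(0*28) - 1*11372 = 9*0 - 11372 = 0 - 11372 = -11372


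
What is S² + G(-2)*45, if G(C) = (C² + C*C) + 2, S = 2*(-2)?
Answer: 466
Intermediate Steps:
S = -4
G(C) = 2 + 2*C² (G(C) = (C² + C²) + 2 = 2*C² + 2 = 2 + 2*C²)
S² + G(-2)*45 = (-4)² + (2 + 2*(-2)²)*45 = 16 + (2 + 2*4)*45 = 16 + (2 + 8)*45 = 16 + 10*45 = 16 + 450 = 466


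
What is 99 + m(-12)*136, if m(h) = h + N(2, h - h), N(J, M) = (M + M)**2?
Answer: -1533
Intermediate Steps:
N(J, M) = 4*M**2 (N(J, M) = (2*M)**2 = 4*M**2)
m(h) = h (m(h) = h + 4*(h - h)**2 = h + 4*0**2 = h + 4*0 = h + 0 = h)
99 + m(-12)*136 = 99 - 12*136 = 99 - 1632 = -1533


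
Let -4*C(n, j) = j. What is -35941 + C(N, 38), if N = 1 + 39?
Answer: -71901/2 ≈ -35951.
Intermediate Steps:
N = 40
C(n, j) = -j/4
-35941 + C(N, 38) = -35941 - ¼*38 = -35941 - 19/2 = -71901/2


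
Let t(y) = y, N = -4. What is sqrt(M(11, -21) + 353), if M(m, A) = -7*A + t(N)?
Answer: 4*sqrt(31) ≈ 22.271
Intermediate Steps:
M(m, A) = -4 - 7*A (M(m, A) = -7*A - 4 = -4 - 7*A)
sqrt(M(11, -21) + 353) = sqrt((-4 - 7*(-21)) + 353) = sqrt((-4 + 147) + 353) = sqrt(143 + 353) = sqrt(496) = 4*sqrt(31)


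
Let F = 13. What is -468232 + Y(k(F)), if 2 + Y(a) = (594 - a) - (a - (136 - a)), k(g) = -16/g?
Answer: -6077504/13 ≈ -4.6750e+5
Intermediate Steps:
Y(a) = 728 - 3*a (Y(a) = -2 + ((594 - a) - (a - (136 - a))) = -2 + ((594 - a) - (a + (-136 + a))) = -2 + ((594 - a) - (-136 + 2*a)) = -2 + ((594 - a) + (136 - 2*a)) = -2 + (730 - 3*a) = 728 - 3*a)
-468232 + Y(k(F)) = -468232 + (728 - (-48)/13) = -468232 + (728 - 3*(-16/13)) = -468232 + (728 + 48/13) = -468232 + 9512/13 = -6077504/13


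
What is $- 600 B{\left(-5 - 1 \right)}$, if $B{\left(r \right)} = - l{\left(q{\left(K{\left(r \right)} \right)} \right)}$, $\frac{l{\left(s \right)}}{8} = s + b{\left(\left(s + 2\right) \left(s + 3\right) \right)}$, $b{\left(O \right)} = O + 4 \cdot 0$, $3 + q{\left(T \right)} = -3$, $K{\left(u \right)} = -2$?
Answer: $28800$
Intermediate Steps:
$q{\left(T \right)} = -6$ ($q{\left(T \right)} = -3 - 3 = -6$)
$b{\left(O \right)} = O$ ($b{\left(O \right)} = O + 0 = O$)
$l{\left(s \right)} = 8 s + 8 \left(2 + s\right) \left(3 + s\right)$ ($l{\left(s \right)} = 8 \left(s + \left(s + 2\right) \left(s + 3\right)\right) = 8 \left(s + \left(2 + s\right) \left(3 + s\right)\right) = 8 s + 8 \left(2 + s\right) \left(3 + s\right)$)
$B{\left(r \right)} = -48$ ($B{\left(r \right)} = - (48 + 8 \left(-6\right)^{2} + 48 \left(-6\right)) = - (48 + 8 \cdot 36 - 288) = - (48 + 288 - 288) = \left(-1\right) 48 = -48$)
$- 600 B{\left(-5 - 1 \right)} = \left(-600\right) \left(-48\right) = 28800$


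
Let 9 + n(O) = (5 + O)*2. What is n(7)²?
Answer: 225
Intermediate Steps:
n(O) = 1 + 2*O (n(O) = -9 + (5 + O)*2 = -9 + (10 + 2*O) = 1 + 2*O)
n(7)² = (1 + 2*7)² = (1 + 14)² = 15² = 225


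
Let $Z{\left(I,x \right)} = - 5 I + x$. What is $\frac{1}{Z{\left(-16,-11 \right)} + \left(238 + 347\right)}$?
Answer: $\frac{1}{654} \approx 0.0015291$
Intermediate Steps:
$Z{\left(I,x \right)} = x - 5 I$
$\frac{1}{Z{\left(-16,-11 \right)} + \left(238 + 347\right)} = \frac{1}{\left(-11 - -80\right) + \left(238 + 347\right)} = \frac{1}{\left(-11 + 80\right) + 585} = \frac{1}{69 + 585} = \frac{1}{654}$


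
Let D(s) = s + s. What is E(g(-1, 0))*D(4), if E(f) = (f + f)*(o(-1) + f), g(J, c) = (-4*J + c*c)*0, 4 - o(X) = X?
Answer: 0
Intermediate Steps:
o(X) = 4 - X
D(s) = 2*s
g(J, c) = 0 (g(J, c) = (-4*J + c**2)*0 = (c**2 - 4*J)*0 = 0)
E(f) = 2*f*(5 + f) (E(f) = (f + f)*((4 - 1*(-1)) + f) = (2*f)*((4 + 1) + f) = (2*f)*(5 + f) = 2*f*(5 + f))
E(g(-1, 0))*D(4) = (2*0*(5 + 0))*(2*4) = (2*0*5)*8 = 0*8 = 0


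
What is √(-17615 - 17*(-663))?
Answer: 2*I*√1586 ≈ 79.649*I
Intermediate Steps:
√(-17615 - 17*(-663)) = √(-17615 + 11271) = √(-6344) = 2*I*√1586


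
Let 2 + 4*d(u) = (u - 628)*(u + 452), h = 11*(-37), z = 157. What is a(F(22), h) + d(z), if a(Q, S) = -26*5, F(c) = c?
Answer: -287361/4 ≈ -71840.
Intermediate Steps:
h = -407
a(Q, S) = -130
d(u) = -½ + (-628 + u)*(452 + u)/4 (d(u) = -½ + ((u - 628)*(u + 452))/4 = -½ + ((-628 + u)*(452 + u))/4 = -½ + (-628 + u)*(452 + u)/4)
a(F(22), h) + d(z) = -130 + (-141929/2 - 44*157 + (¼)*157²) = -130 + (-141929/2 - 6908 + (¼)*24649) = -130 + (-141929/2 - 6908 + 24649/4) = -130 - 286841/4 = -287361/4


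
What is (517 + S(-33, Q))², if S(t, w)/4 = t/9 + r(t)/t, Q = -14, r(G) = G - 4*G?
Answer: 2163841/9 ≈ 2.4043e+5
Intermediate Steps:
r(G) = -3*G
S(t, w) = -12 + 4*t/9 (S(t, w) = 4*(t/9 + (-3*t)/t) = 4*(t*(⅑) - 3) = 4*(t/9 - 3) = 4*(-3 + t/9) = -12 + 4*t/9)
(517 + S(-33, Q))² = (517 + (-12 + (4/9)*(-33)))² = (517 + (-12 - 44/3))² = (517 - 80/3)² = (1471/3)² = 2163841/9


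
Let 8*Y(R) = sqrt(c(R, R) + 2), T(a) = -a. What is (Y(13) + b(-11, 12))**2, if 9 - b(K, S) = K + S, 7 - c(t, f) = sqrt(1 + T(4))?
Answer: (64 + sqrt(9 - I*sqrt(3)))**2/64 ≈ 70.168 - 0.60178*I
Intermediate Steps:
c(t, f) = 7 - I*sqrt(3) (c(t, f) = 7 - sqrt(1 - 1*4) = 7 - sqrt(1 - 4) = 7 - sqrt(-3) = 7 - I*sqrt(3))
Y(R) = sqrt(9 - I*sqrt(3))/8 (Y(R) = sqrt((7 - I*sqrt(3)) + 2)/8 = sqrt(9 - I*sqrt(3))/8)
b(K, S) = 9 - K - S (b(K, S) = 9 - (K + S) = 9 + (-K - S) = 9 - K - S)
(Y(13) + b(-11, 12))**2 = (sqrt(9 - I*sqrt(3))/8 + (9 - 1*(-11) - 1*12))**2 = (sqrt(9 - I*sqrt(3))/8 + (9 + 11 - 12))**2 = (sqrt(9 - I*sqrt(3))/8 + 8)**2 = (8 + sqrt(9 - I*sqrt(3))/8)**2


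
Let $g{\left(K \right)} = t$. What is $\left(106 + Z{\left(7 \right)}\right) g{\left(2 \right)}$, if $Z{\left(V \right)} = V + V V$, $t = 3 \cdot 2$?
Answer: $972$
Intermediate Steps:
$t = 6$
$g{\left(K \right)} = 6$
$Z{\left(V \right)} = V + V^{2}$
$\left(106 + Z{\left(7 \right)}\right) g{\left(2 \right)} = \left(106 + 7 \left(1 + 7\right)\right) 6 = \left(106 + 7 \cdot 8\right) 6 = \left(106 + 56\right) 6 = 162 \cdot 6 = 972$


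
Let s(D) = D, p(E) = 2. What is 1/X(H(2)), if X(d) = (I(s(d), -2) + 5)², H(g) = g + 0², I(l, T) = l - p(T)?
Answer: 1/25 ≈ 0.040000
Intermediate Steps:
I(l, T) = -2 + l (I(l, T) = l - 1*2 = l - 2 = -2 + l)
H(g) = g (H(g) = g + 0 = g)
X(d) = (3 + d)² (X(d) = ((-2 + d) + 5)² = (3 + d)²)
1/X(H(2)) = 1/((3 + 2)²) = 1/(5²) = 1/25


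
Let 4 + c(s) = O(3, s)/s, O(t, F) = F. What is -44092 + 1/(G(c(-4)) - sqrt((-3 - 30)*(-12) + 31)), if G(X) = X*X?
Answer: -15255841/346 - sqrt(427)/346 ≈ -44092.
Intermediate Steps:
c(s) = -3 (c(s) = -4 + s/s = -4 + 1 = -3)
G(X) = X**2
-44092 + 1/(G(c(-4)) - sqrt((-3 - 30)*(-12) + 31)) = -44092 + 1/((-3)**2 - sqrt((-3 - 30)*(-12) + 31)) = -44092 + 1/(9 - sqrt(-33*(-12) + 31)) = -44092 + 1/(9 - sqrt(396 + 31)) = -44092 + 1/(9 - sqrt(427))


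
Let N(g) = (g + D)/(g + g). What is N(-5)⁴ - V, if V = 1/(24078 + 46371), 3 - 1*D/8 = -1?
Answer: 37439477009/704490000 ≈ 53.144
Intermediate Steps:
D = 32 (D = 24 - 8*(-1) = 24 + 8 = 32)
V = 1/70449 ≈ 1.4195e-5
N(g) = (32 + g)/(2*g) (N(g) = (g + 32)/(g + g) = (32 + g)/((2*g)) = (32 + g)*(1/(2*g)) = (32 + g)/(2*g))
N(-5)⁴ - V = ((½)*(32 - 5)/(-5))⁴ - 1*1/70449 = ((½)*(-⅕)*27)⁴ - 1/70449 = (-27/10)⁴ - 1/70449 = 531441/10000 - 1/70449 = 37439477009/704490000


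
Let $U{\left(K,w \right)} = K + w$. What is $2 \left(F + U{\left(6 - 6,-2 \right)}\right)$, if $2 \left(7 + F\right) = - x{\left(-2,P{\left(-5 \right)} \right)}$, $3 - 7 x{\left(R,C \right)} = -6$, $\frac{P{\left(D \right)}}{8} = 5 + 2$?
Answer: $- \frac{135}{7} \approx -19.286$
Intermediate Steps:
$P{\left(D \right)} = 56$ ($P{\left(D \right)} = 8 \left(5 + 2\right) = 8 \cdot 7 = 56$)
$x{\left(R,C \right)} = \frac{9}{7}$ ($x{\left(R,C \right)} = \frac{3}{7} - - \frac{6}{7} = \frac{3}{7} + \frac{6}{7} = \frac{9}{7}$)
$F = - \frac{107}{14}$ ($F = -7 + \frac{\left(-1\right) \frac{9}{7}}{2} = -7 + \frac{1}{2} \left(- \frac{9}{7}\right) = -7 - \frac{9}{14} = - \frac{107}{14} \approx -7.6429$)
$2 \left(F + U{\left(6 - 6,-2 \right)}\right) = 2 \left(- \frac{107}{14} + \left(\left(6 - 6\right) - 2\right)\right) = 2 \left(- \frac{107}{14} + \left(0 - 2\right)\right) = 2 \left(- \frac{107}{14} - 2\right) = 2 \left(- \frac{135}{14}\right) = - \frac{135}{7}$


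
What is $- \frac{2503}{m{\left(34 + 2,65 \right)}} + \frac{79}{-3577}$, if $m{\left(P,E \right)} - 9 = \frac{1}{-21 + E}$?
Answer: $- \frac{393973527}{1420069} \approx -277.43$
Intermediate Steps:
$m{\left(P,E \right)} = 9 + \frac{1}{-21 + E}$
$- \frac{2503}{m{\left(34 + 2,65 \right)}} + \frac{79}{-3577} = - \frac{2503}{\frac{1}{-21 + 65} \left(-188 + 9 \cdot 65\right)} + \frac{79}{-3577} = - \frac{2503}{\frac{1}{44} \left(-188 + 585\right)} + 79 \left(- \frac{1}{3577}\right) = - \frac{2503}{\frac{1}{44} \cdot 397} - \frac{79}{3577} = - \frac{2503}{\frac{397}{44}} - \frac{79}{3577} = \left(-2503\right) \frac{44}{397} - \frac{79}{3577} = - \frac{110132}{397} - \frac{79}{3577} = - \frac{393973527}{1420069}$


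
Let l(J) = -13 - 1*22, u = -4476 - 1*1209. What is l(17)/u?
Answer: 7/1137 ≈ 0.0061565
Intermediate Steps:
u = -5685 (u = -4476 - 1209 = -5685)
l(J) = -35 (l(J) = -13 - 22 = -35)
l(17)/u = -35/(-5685) = -35*(-1/5685) = 7/1137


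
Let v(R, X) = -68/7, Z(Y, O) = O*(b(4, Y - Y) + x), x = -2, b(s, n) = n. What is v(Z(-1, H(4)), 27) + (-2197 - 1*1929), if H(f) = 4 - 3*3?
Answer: -28950/7 ≈ -4135.7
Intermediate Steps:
H(f) = -5 (H(f) = 4 - 9 = -5)
Z(Y, O) = -2*O (Z(Y, O) = O*((Y - Y) - 2) = O*(0 - 2) = O*(-2) = -2*O)
v(R, X) = -68/7 (v(R, X) = -68*1/7 = -68/7)
v(Z(-1, H(4)), 27) + (-2197 - 1*1929) = -68/7 + (-2197 - 1*1929) = -68/7 + (-2197 - 1929) = -68/7 - 4126 = -28950/7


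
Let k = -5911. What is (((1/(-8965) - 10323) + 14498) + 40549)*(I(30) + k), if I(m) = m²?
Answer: -2009163752249/8965 ≈ -2.2411e+8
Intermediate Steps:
(((1/(-8965) - 10323) + 14498) + 40549)*(I(30) + k) = (((1/(-8965) - 10323) + 14498) + 40549)*(30² - 5911) = (((-1/8965 - 10323) + 14498) + 40549)*(900 - 5911) = ((-92545696/8965 + 14498) + 40549)*(-5011) = (37428874/8965 + 40549)*(-5011) = (400950659/8965)*(-5011) = -2009163752249/8965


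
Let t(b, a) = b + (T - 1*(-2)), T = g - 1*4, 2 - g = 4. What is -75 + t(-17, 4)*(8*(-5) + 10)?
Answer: 555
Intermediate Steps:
g = -2 (g = 2 - 1*4 = 2 - 4 = -2)
T = -6 (T = -2 - 1*4 = -2 - 4 = -6)
t(b, a) = -4 + b (t(b, a) = b + (-6 - 1*(-2)) = b + (-6 + 2) = b - 4 = -4 + b)
-75 + t(-17, 4)*(8*(-5) + 10) = -75 + (-4 - 17)*(8*(-5) + 10) = -75 - 21*(-40 + 10) = -75 - 21*(-30) = -75 + 630 = 555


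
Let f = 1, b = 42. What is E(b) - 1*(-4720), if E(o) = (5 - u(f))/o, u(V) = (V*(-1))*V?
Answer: 33041/7 ≈ 4720.1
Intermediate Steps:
u(V) = -V**2 (u(V) = (-V)*V = -V**2)
E(o) = 6/o (E(o) = (5 - (-1)*1**2)/o = (5 - (-1))/o = (5 - 1*(-1))/o = (5 + 1)/o = 6/o)
E(b) - 1*(-4720) = 6/42 - 1*(-4720) = 6*(1/42) + 4720 = 1/7 + 4720 = 33041/7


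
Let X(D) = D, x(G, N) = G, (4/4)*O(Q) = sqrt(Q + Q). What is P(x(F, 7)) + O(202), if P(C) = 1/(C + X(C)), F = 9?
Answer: 1/18 + 2*sqrt(101) ≈ 20.155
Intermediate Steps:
O(Q) = sqrt(2)*sqrt(Q) (O(Q) = sqrt(Q + Q) = sqrt(2*Q) = sqrt(2)*sqrt(Q))
P(C) = 1/(2*C) (P(C) = 1/(C + C) = 1/(2*C))
P(x(F, 7)) + O(202) = (1/2)/9 + sqrt(2)*sqrt(202) = (1/2)*(1/9) + 2*sqrt(101) = 1/18 + 2*sqrt(101)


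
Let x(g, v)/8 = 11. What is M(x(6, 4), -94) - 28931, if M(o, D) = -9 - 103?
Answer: -29043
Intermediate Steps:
x(g, v) = 88 (x(g, v) = 8*11 = 88)
M(o, D) = -112
M(x(6, 4), -94) - 28931 = -112 - 28931 = -29043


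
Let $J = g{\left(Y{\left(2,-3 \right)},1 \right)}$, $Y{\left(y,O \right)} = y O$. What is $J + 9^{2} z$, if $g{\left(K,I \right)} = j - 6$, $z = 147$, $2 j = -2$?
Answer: $11900$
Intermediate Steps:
$j = -1$ ($j = \frac{1}{2} \left(-2\right) = -1$)
$Y{\left(y,O \right)} = O y$
$g{\left(K,I \right)} = -7$ ($g{\left(K,I \right)} = -1 - 6 = -7$)
$J = -7$
$J + 9^{2} z = -7 + 9^{2} \cdot 147 = -7 + 81 \cdot 147 = -7 + 11907 = 11900$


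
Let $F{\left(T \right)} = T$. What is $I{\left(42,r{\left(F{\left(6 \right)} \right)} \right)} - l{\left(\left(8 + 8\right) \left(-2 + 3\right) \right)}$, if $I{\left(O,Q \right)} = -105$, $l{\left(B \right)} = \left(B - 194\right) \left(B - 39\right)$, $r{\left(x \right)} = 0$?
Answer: $-4199$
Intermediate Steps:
$l{\left(B \right)} = \left(-194 + B\right) \left(-39 + B\right)$
$I{\left(42,r{\left(F{\left(6 \right)} \right)} \right)} - l{\left(\left(8 + 8\right) \left(-2 + 3\right) \right)} = -105 - \left(7566 + \left(\left(8 + 8\right) \left(-2 + 3\right)\right)^{2} - 233 \left(8 + 8\right) \left(-2 + 3\right)\right) = -105 - \left(7566 + \left(16 \cdot 1\right)^{2} - 233 \cdot 16 \cdot 1\right) = -105 - \left(7566 + 16^{2} - 3728\right) = -105 - \left(7566 + 256 - 3728\right) = -105 - 4094 = -4199$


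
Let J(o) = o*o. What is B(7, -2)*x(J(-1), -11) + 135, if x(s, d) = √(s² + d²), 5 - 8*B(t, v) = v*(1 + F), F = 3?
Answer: 135 + 13*√122/8 ≈ 152.95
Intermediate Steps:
B(t, v) = 5/8 - v/2 (B(t, v) = 5/8 - v*(1 + 3)/8 = 5/8 - v*4/8 = 5/8 - v/2)
J(o) = o²
x(s, d) = √(d² + s²)
B(7, -2)*x(J(-1), -11) + 135 = (5/8 - ½*(-2))*√((-11)² + ((-1)²)²) + 135 = (5/8 + 1)*√(121 + 1²) + 135 = 13*√(121 + 1)/8 + 135 = 13*√122/8 + 135 = 135 + 13*√122/8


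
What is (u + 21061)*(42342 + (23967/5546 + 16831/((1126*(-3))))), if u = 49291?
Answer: 13951488807059648/4683597 ≈ 2.9788e+9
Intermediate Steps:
(u + 21061)*(42342 + (23967/5546 + 16831/((1126*(-3))))) = (49291 + 21061)*(42342 + (23967/5546 + 16831/((1126*(-3))))) = 70352*(42342 + (23967*(1/5546) + 16831/(-3378))) = 70352*(42342 + (23967/5546 + 16831*(-1/3378))) = 70352*(42342 + (23967/5546 - 16831/3378)) = 70352*(42342 - 3096050/4683597) = 70352*(198309768124/4683597) = 13951488807059648/4683597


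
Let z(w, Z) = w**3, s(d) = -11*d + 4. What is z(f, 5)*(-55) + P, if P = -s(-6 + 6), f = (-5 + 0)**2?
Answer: -859379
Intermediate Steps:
s(d) = 4 - 11*d
f = 25 (f = (-5)**2 = 25)
P = -4 (P = -(4 - 11*(-6 + 6)) = -(4 - 11*0) = -(4 + 0) = -1*4 = -4)
z(f, 5)*(-55) + P = 25**3*(-55) - 4 = 15625*(-55) - 4 = -859375 - 4 = -859379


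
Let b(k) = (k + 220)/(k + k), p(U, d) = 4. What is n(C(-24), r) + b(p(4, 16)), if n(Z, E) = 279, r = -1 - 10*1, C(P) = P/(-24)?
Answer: 307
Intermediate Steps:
b(k) = (220 + k)/(2*k) (b(k) = (220 + k)/((2*k)) = (220 + k)*(1/(2*k)) = (220 + k)/(2*k))
C(P) = -P/24 (C(P) = P*(-1/24) = -P/24)
r = -11 (r = -1 - 10 = -11)
n(C(-24), r) + b(p(4, 16)) = 279 + (1/2)*(220 + 4)/4 = 279 + (1/2)*(1/4)*224 = 279 + 28 = 307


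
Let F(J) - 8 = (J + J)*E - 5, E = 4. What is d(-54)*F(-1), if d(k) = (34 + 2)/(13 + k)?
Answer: 180/41 ≈ 4.3902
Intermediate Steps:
d(k) = 36/(13 + k)
F(J) = 3 + 8*J (F(J) = 8 + ((J + J)*4 - 5) = 8 + ((2*J)*4 - 5) = 8 + (8*J - 5) = 8 + (-5 + 8*J) = 3 + 8*J)
d(-54)*F(-1) = (36/(13 - 54))*(3 + 8*(-1)) = (36/(-41))*(3 - 8) = (36*(-1/41))*(-5) = -36/41*(-5) = 180/41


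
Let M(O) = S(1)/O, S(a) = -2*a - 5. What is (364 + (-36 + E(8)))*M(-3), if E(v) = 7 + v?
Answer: 2401/3 ≈ 800.33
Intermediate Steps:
S(a) = -5 - 2*a
M(O) = -7/O (M(O) = (-5 - 2*1)/O = (-5 - 2)/O = -7/O)
(364 + (-36 + E(8)))*M(-3) = (364 + (-36 + (7 + 8)))*(-7/(-3)) = (364 + (-36 + 15))*(-7*(-1/3)) = (364 - 21)*(7/3) = 343*(7/3) = 2401/3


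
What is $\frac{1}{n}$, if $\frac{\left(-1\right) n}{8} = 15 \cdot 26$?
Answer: $- \frac{1}{3120} \approx -0.00032051$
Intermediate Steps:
$n = -3120$ ($n = - 8 \cdot 15 \cdot 26 = \left(-8\right) 390 = -3120$)
$\frac{1}{n} = \frac{1}{-3120} = - \frac{1}{3120}$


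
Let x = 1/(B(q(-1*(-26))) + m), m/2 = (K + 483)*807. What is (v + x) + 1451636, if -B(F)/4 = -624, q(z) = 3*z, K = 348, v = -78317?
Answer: 1845369939871/1343730 ≈ 1.3733e+6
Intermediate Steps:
B(F) = 2496 (B(F) = -4*(-624) = 2496)
m = 1341234 (m = 2*((348 + 483)*807) = 2*(831*807) = 2*670617 = 1341234)
x = 1/1343730 (x = 1/(2496 + 1341234) = 1/1343730 ≈ 7.4420e-7)
(v + x) + 1451636 = (-78317 + 1/1343730) + 1451636 = -105236902409/1343730 + 1451636 = 1845369939871/1343730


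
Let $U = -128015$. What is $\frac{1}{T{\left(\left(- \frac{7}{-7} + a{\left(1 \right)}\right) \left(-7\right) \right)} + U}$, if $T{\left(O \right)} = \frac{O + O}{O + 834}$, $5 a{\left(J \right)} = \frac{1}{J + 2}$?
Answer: $- \frac{6199}{793565097} \approx -7.8116 \cdot 10^{-6}$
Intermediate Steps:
$a{\left(J \right)} = \frac{1}{5 \left(2 + J\right)}$ ($a{\left(J \right)} = \frac{1}{5 \left(J + 2\right)} = \frac{1}{5 \left(2 + J\right)}$)
$T{\left(O \right)} = \frac{2 O}{834 + O}$
$\frac{1}{T{\left(\left(- \frac{7}{-7} + a{\left(1 \right)}\right) \left(-7\right) \right)} + U} = \frac{1}{\frac{2 \left(- \frac{7}{-7} + \frac{1}{5 \left(2 + 1\right)}\right) \left(-7\right)}{834 + \left(- \frac{7}{-7} + \frac{1}{5 \left(2 + 1\right)}\right) \left(-7\right)} - 128015} = \frac{1}{\frac{2 \left(\left(-7\right) \left(- \frac{1}{7}\right) + \frac{1}{5 \cdot 3}\right) \left(-7\right)}{834 + \left(\left(-7\right) \left(- \frac{1}{7}\right) + \frac{1}{5 \cdot 3}\right) \left(-7\right)} - 128015} = \frac{1}{\frac{2 \left(1 + \frac{1}{5} \cdot \frac{1}{3}\right) \left(-7\right)}{834 + \left(1 + \frac{1}{5} \cdot \frac{1}{3}\right) \left(-7\right)} - 128015} = \frac{1}{\frac{2 \left(1 + \frac{1}{15}\right) \left(-7\right)}{834 + \left(1 + \frac{1}{15}\right) \left(-7\right)} - 128015} = \frac{1}{\frac{2 \cdot \frac{16}{15} \left(-7\right)}{834 + \frac{16}{15} \left(-7\right)} - 128015} = \frac{1}{2 \left(- \frac{112}{15}\right) \frac{1}{834 - \frac{112}{15}} - 128015} = \frac{1}{2 \left(- \frac{112}{15}\right) \frac{1}{\frac{12398}{15}} - 128015} = \frac{1}{2 \left(- \frac{112}{15}\right) \frac{15}{12398} - 128015} = \frac{1}{- \frac{112}{6199} - 128015} = \frac{1}{- \frac{793565097}{6199}} = - \frac{6199}{793565097}$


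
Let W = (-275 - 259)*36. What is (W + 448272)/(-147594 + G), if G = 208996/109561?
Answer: -23503463964/8085168619 ≈ -2.9070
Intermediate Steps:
G = 208996/109561 (G = 208996*(1/109561) = 208996/109561 ≈ 1.9076)
W = -19224 (W = -534*36 = -19224)
(W + 448272)/(-147594 + G) = (-19224 + 448272)/(-147594 + 208996/109561) = 429048/(-16170337238/109561) = 429048*(-109561/16170337238) = -23503463964/8085168619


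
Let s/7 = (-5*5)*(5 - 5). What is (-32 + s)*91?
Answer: -2912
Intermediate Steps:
s = 0 (s = 7*((-5*5)*(5 - 5)) = 7*(-25*0) = 7*0 = 0)
(-32 + s)*91 = (-32 + 0)*91 = -32*91 = -2912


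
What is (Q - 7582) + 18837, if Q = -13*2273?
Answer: -18294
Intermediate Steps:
Q = -29549
(Q - 7582) + 18837 = (-29549 - 7582) + 18837 = -37131 + 18837 = -18294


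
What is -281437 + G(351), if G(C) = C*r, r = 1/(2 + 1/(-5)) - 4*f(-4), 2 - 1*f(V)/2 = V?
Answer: -298090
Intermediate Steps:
f(V) = 4 - 2*V
r = -427/9 (r = 1/(2 + 1/(-5)) - 4*(4 - 2*(-4)) = 1/(2 - ⅕) - 4*(4 + 8) = 1/(9/5) - 4*12 = 5/9 - 48 = -427/9 ≈ -47.444)
G(C) = -427*C/9 (G(C) = C*(-427/9) = -427*C/9)
-281437 + G(351) = -281437 - 427/9*351 = -281437 - 16653 = -298090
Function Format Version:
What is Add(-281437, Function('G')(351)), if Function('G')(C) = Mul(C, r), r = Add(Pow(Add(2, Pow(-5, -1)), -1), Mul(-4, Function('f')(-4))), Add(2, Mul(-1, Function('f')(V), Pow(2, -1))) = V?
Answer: -298090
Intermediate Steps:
Function('f')(V) = Add(4, Mul(-2, V))
r = Rational(-427, 9) (r = Add(Pow(Add(2, Pow(-5, -1)), -1), Mul(-4, Add(4, Mul(-2, -4)))) = Add(Pow(Add(2, Rational(-1, 5)), -1), Mul(-4, Add(4, 8))) = Add(Pow(Rational(9, 5), -1), Mul(-4, 12)) = Add(Rational(5, 9), -48) = Rational(-427, 9) ≈ -47.444)
Function('G')(C) = Mul(Rational(-427, 9), C) (Function('G')(C) = Mul(C, Rational(-427, 9)) = Mul(Rational(-427, 9), C))
Add(-281437, Function('G')(351)) = Add(-281437, Mul(Rational(-427, 9), 351)) = Add(-281437, -16653) = -298090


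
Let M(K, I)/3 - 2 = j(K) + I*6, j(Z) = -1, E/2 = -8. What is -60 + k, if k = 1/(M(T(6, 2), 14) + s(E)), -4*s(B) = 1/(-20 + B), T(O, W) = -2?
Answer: -2203116/36721 ≈ -59.996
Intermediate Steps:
E = -16 (E = 2*(-8) = -16)
s(B) = -1/(4*(-20 + B))
M(K, I) = 3 + 18*I (M(K, I) = 6 + 3*(-1 + I*6) = 6 + 3*(-1 + 6*I) = 6 + (-3 + 18*I) = 3 + 18*I)
k = 144/36721 (k = 1/((3 + 18*14) - 1/(-80 + 4*(-16))) = 1/((3 + 252) - 1/(-80 - 64)) = 1/(255 - 1/(-144)) = 1/(255 - 1*(-1/144)) = 1/(255 + 1/144) = 1/(36721/144) = 144/36721 ≈ 0.0039215)
-60 + k = -60 + 144/36721 = -2203116/36721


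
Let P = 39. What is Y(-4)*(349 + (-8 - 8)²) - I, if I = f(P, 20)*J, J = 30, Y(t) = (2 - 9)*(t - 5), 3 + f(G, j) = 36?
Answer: 37125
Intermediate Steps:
f(G, j) = 33 (f(G, j) = -3 + 36 = 33)
Y(t) = 35 - 7*t (Y(t) = -7*(-5 + t) = 35 - 7*t)
I = 990 (I = 33*30 = 990)
Y(-4)*(349 + (-8 - 8)²) - I = (35 - 7*(-4))*(349 + (-8 - 8)²) - 1*990 = (35 + 28)*(349 + (-16)²) - 990 = 63*(349 + 256) - 990 = 63*605 - 990 = 38115 - 990 = 37125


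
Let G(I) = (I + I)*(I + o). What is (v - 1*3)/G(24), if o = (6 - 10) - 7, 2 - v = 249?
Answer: -125/312 ≈ -0.40064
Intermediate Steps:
v = -247 (v = 2 - 1*249 = 2 - 249 = -247)
o = -11 (o = -4 - 7 = -11)
G(I) = 2*I*(-11 + I) (G(I) = (I + I)*(I - 11) = (2*I)*(-11 + I) = 2*I*(-11 + I))
(v - 1*3)/G(24) = (-247 - 1*3)/((2*24*(-11 + 24))) = (-247 - 3)/((2*24*13)) = -250/624 = -250*1/624 = -125/312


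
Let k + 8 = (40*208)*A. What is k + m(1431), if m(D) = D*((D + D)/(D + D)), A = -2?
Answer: -15217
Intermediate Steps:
m(D) = D (m(D) = D*((2*D)/((2*D))) = D*((2*D)*(1/(2*D))) = D*1 = D)
k = -16648 (k = -8 + (40*208)*(-2) = -8 + 8320*(-2) = -8 - 16640 = -16648)
k + m(1431) = -16648 + 1431 = -15217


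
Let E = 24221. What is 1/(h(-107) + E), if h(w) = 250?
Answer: 1/24471 ≈ 4.0865e-5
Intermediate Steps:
1/(h(-107) + E) = 1/(250 + 24221) = 1/24471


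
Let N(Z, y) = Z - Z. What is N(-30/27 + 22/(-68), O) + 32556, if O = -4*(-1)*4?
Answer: 32556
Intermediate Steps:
O = 16 (O = 4*4 = 16)
N(Z, y) = 0
N(-30/27 + 22/(-68), O) + 32556 = 0 + 32556 = 32556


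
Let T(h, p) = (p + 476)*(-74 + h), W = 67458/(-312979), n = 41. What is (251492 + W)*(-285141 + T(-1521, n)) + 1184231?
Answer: -87350352121746611/312979 ≈ -2.7909e+11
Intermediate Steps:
W = -67458/312979 (W = 67458*(-1/312979) = -67458/312979 ≈ -0.21554)
T(h, p) = (-74 + h)*(476 + p) (T(h, p) = (476 + p)*(-74 + h) = (-74 + h)*(476 + p))
(251492 + W)*(-285141 + T(-1521, n)) + 1184231 = (251492 - 67458/312979)*(-285141 + (-35224 - 74*41 + 476*(-1521) - 1521*41)) + 1184231 = 78711647210*(-285141 + (-35224 - 3034 - 723996 - 62361))/312979 + 1184231 = 78711647210*(-285141 - 824615)/312979 + 1184231 = (78711647210/312979)*(-1109756) + 1184231 = -87350722761180760/312979 + 1184231 = -87350352121746611/312979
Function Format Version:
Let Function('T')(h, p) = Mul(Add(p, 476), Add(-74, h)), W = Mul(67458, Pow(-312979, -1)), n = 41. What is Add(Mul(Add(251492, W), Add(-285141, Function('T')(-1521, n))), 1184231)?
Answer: Rational(-87350352121746611, 312979) ≈ -2.7909e+11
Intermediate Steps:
W = Rational(-67458, 312979) (W = Mul(67458, Rational(-1, 312979)) = Rational(-67458, 312979) ≈ -0.21554)
Function('T')(h, p) = Mul(Add(-74, h), Add(476, p)) (Function('T')(h, p) = Mul(Add(476, p), Add(-74, h)) = Mul(Add(-74, h), Add(476, p)))
Add(Mul(Add(251492, W), Add(-285141, Function('T')(-1521, n))), 1184231) = Add(Mul(Add(251492, Rational(-67458, 312979)), Add(-285141, Add(-35224, Mul(-74, 41), Mul(476, -1521), Mul(-1521, 41)))), 1184231) = Add(Mul(Rational(78711647210, 312979), Add(-285141, Add(-35224, -3034, -723996, -62361))), 1184231) = Add(Mul(Rational(78711647210, 312979), Add(-285141, -824615)), 1184231) = Add(Mul(Rational(78711647210, 312979), -1109756), 1184231) = Add(Rational(-87350722761180760, 312979), 1184231) = Rational(-87350352121746611, 312979)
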